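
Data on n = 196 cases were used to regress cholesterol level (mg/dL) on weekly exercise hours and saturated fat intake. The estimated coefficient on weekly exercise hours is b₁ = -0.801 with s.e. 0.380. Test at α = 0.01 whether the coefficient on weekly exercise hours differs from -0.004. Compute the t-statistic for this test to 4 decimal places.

t = -2.0974

H₀: β₁ = -0.004 vs H₁: β₁ ≠ -0.004.
t = (b₁ − β₁⁰)/SE = (-0.801 − (-0.004)) / 0.380 = -2.0974.
df = n − k − 1 = 196 − 2 − 1 = 193.
Two-sided p ≈ 0.0373, which is ≥ 0.01, so fail to reject H₀.
The data are consistent with a true slope of -0.004 mg/dL per unit of weekly exercise hours, holding the other predictors fixed.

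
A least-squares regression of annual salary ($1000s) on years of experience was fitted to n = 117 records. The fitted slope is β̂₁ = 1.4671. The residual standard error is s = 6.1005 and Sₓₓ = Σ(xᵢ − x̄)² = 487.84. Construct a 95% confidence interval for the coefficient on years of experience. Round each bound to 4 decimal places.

SE(β̂₁) = s/√Sₓₓ = 6.1005/√487.84 = 0.276202.
df = n − 2 = 115.
t* = t_{0.025, 115} = 1.980808.
Margin = t* × SE = 1.980808 × 0.276202 = 0.547103.
CI: 1.4671 ± 0.547103 → (0.9200, 2.0142).
With 95% confidence, each one-unit increase in years of experience is associated with a change of between 0.9200 and 2.0142 $1000s in annual salary.

(0.9200, 2.0142)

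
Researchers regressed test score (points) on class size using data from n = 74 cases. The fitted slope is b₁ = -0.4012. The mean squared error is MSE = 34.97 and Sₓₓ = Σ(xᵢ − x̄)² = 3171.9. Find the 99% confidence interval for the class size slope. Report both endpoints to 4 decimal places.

SE(b₁) = √(MSE/Sₓₓ) = √(34.97/3171.9) = 0.105.
df = n − 2 = 72.
t* = t_{0.005, 72} = 2.645852.
Margin = t* × SE = 2.645852 × 0.105 = 0.277814.
CI: -0.4012 ± 0.277814 → (-0.6790, -0.1234).
With 99% confidence, each one-unit increase in class size is associated with a change of between -0.6790 and -0.1234 points in test score.

(-0.6790, -0.1234)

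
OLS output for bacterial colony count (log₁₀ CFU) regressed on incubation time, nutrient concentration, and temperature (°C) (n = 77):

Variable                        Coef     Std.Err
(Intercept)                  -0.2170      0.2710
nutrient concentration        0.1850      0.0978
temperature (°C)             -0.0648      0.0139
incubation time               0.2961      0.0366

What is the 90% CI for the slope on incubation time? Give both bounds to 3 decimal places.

Read off: b = 0.2961, SE = 0.0366 for incubation time.
df = n − k − 1 = 77 − 3 − 1 = 73.
t* = t_{0.05, 73} = 1.665996.
Margin = t* × SE = 1.665996 × 0.0366 = 0.06098.
CI: 0.2961 ± 0.06098 → (0.235, 0.357).

(0.235, 0.357)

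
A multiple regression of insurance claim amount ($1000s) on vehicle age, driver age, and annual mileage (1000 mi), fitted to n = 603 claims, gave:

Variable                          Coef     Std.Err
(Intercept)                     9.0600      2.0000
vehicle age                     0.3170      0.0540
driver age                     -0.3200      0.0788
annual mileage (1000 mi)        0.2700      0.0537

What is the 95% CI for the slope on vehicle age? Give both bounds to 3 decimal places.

(0.211, 0.423)

Read off: b = 0.3170, SE = 0.0540 for vehicle age.
df = n − k − 1 = 603 − 3 − 1 = 599.
t* = t_{0.025, 599} = 1.963932.
Margin = t* × SE = 1.963932 × 0.0540 = 0.10605.
CI: 0.3170 ± 0.10605 → (0.211, 0.423).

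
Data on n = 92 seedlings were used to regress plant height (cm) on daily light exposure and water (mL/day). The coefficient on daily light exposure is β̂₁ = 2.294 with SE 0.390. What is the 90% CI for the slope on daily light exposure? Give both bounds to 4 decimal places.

(1.6458, 2.9422)

df = n − k − 1 = 92 − 2 − 1 = 89.
t* = t_{0.05, 89} = 1.662155.
Margin = t* × SE = 1.662155 × 0.390 = 0.648241.
CI: 2.294 ± 0.648241 → (1.6458, 2.9422).
With 90% confidence, each one-unit increase in daily light exposure is associated with a change of between 1.6458 and 2.9422 cm in plant height, holding the other predictors fixed.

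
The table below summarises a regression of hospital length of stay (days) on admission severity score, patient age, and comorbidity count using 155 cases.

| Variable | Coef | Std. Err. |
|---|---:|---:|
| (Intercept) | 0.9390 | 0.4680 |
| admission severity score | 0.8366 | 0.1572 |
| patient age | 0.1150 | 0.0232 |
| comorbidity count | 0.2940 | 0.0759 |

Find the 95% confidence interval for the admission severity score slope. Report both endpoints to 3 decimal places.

Read off: b = 0.8366, SE = 0.1572 for admission severity score.
df = n − k − 1 = 155 − 3 − 1 = 151.
t* = t_{0.025, 151} = 1.975799.
Margin = t* × SE = 1.975799 × 0.1572 = 0.31060.
CI: 0.8366 ± 0.31060 → (0.526, 1.147).

(0.526, 1.147)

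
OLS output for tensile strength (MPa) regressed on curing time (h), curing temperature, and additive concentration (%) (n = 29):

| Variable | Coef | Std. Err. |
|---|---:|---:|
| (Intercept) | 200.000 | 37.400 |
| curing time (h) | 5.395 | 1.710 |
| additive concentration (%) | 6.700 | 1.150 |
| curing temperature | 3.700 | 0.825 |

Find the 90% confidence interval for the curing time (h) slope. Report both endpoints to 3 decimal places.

(2.474, 8.316)

Read off: b = 5.395, SE = 1.710 for curing time (h).
df = n − k − 1 = 29 − 3 − 1 = 25.
t* = t_{0.05, 25} = 1.708141.
Margin = t* × SE = 1.708141 × 1.710 = 2.92092.
CI: 5.395 ± 2.92092 → (2.474, 8.316).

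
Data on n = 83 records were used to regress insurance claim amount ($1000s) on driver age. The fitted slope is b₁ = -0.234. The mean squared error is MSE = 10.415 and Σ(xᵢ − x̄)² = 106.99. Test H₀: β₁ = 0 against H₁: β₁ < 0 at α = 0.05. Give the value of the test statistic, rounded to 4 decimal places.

t = -0.7500

SE(b₁) = √(MSE/Sₓₓ) = √(10.415/106.99) = 0.312002.
t = -0.234 / 0.312002 = -0.7500.
df = n − 2 = 81.
One-sided p ≈ 0.2277, which is ≥ 0.05, so fail to reject H₀.
The data do not give significant evidence that the true slope on driver age is negative.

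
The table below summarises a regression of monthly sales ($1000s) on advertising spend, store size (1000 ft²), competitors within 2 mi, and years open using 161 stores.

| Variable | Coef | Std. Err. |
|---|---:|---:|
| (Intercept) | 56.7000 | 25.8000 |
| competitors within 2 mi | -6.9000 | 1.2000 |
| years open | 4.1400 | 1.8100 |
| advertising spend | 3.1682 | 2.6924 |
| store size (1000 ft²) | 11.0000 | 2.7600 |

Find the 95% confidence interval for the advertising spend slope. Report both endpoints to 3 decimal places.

Read off: b = 3.1682, SE = 2.6924 for advertising spend.
df = n − k − 1 = 161 − 4 − 1 = 156.
t* = t_{0.025, 156} = 1.975288.
Margin = t* × SE = 1.975288 × 2.6924 = 5.31826.
CI: 3.1682 ± 5.31826 → (-2.150, 8.486).

(-2.150, 8.486)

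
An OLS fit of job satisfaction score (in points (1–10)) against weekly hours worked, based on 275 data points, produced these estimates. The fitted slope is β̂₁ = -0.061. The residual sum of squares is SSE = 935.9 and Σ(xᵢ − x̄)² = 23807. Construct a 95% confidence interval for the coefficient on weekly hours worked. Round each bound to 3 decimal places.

(-0.085, -0.037)

MSE = SSE/(n − 2) = 935.9/273 = 3.42821.
SE(β̂₁) = √(MSE/Sₓₓ) = √(3.42821/23807) = 0.012.
df = n − 2 = 273.
t* = t_{0.025, 273} = 1.968692.
Margin = t* × SE = 1.968692 × 0.012 = 0.02362.
CI: -0.061 ± 0.02362 → (-0.085, -0.037).
With 95% confidence, each one-unit increase in weekly hours worked is associated with a change of between -0.085 and -0.037 points (1–10) in job satisfaction score.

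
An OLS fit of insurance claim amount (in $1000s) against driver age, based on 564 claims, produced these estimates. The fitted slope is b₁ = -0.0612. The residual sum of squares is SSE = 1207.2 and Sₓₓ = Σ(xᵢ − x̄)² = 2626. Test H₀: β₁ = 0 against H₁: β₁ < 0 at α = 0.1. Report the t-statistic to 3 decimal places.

t = -2.140

MSE = SSE/(n − 2) = 1207.2/562 = 2.14804.
SE(b₁) = √(MSE/Sₓₓ) = √(2.14804/2626) = 0.0286005.
t = -0.0612 / 0.0286005 = -2.140.
df = n − 2 = 562.
One-sided p ≈ 0.0164, which is < 0.1, so reject H₀.
There is evidence that the true slope on driver age is negative.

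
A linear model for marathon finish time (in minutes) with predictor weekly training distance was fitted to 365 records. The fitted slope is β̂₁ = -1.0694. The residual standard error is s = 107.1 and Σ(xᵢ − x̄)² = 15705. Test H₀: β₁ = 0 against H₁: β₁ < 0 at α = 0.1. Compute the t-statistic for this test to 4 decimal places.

SE(β̂₁) = s/√Sₓₓ = 107.1/√15705 = 0.854615.
t = -1.0694 / 0.854615 = -1.2513.
df = n − 2 = 363.
One-sided p ≈ 0.1058, which is ≥ 0.1, so fail to reject H₀.
The data do not give significant evidence that the true slope on weekly training distance is negative.

t = -1.2513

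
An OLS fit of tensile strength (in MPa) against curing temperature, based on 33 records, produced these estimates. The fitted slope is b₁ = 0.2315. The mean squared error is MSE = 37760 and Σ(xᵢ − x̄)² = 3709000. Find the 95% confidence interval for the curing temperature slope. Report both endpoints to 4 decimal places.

SE(b₁) = √(MSE/Sₓₓ) = √(37760/3709000) = 0.100899.
df = n − 2 = 31.
t* = t_{0.025, 31} = 2.039513.
Margin = t* × SE = 2.039513 × 0.100899 = 0.205785.
CI: 0.2315 ± 0.205785 → (0.0257, 0.4373).
With 95% confidence, each one-unit increase in curing temperature is associated with a change of between 0.0257 and 0.4373 MPa in tensile strength.

(0.0257, 0.4373)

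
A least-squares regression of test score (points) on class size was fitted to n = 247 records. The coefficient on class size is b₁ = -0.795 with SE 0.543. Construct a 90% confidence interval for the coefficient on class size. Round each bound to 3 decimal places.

(-1.692, 0.102)

df = n − 2 = 247 − 2 = 245.
t* = t_{0.05, 245} = 1.651097.
Margin = t* × SE = 1.651097 × 0.543 = 0.89655.
CI: -0.795 ± 0.89655 → (-1.692, 0.102).
With 90% confidence, each one-unit increase in class size is associated with a change of between -1.692 and 0.102 points in test score.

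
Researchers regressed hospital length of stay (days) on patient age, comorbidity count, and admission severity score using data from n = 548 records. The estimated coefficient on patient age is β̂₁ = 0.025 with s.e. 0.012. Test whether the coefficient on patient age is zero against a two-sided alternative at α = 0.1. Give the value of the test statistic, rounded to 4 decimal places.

t = 2.0833

H₀: β₁ = 0 vs H₁: β₁ ≠ 0.
t = (β̂₁ − β₁⁰)/SE = 0.025 / 0.012 = 2.0833.
df = n − k − 1 = 548 − 3 − 1 = 544.
Two-sided p ≈ 0.0377, which is < 0.1, so reject H₀.
There is evidence that patient age is associated with hospital length of stay, holding the other predictors fixed.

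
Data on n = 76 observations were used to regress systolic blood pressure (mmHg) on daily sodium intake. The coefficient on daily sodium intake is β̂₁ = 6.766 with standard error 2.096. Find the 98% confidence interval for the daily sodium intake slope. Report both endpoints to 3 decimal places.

(1.782, 11.750)

df = n − 2 = 76 − 2 = 74.
t* = t_{0.01, 74} = 2.377802.
Margin = t* × SE = 2.377802 × 2.096 = 4.98387.
CI: 6.766 ± 4.98387 → (1.782, 11.750).
With 98% confidence, each one-unit increase in daily sodium intake is associated with a change of between 1.782 and 11.750 mmHg in systolic blood pressure.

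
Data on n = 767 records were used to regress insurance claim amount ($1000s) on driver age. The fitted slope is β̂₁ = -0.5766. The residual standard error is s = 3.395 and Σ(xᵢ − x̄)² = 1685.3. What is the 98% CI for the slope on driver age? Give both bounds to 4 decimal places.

SE(β̂₁) = s/√Sₓₓ = 3.395/√1685.3 = 0.0826992.
df = n − 2 = 765.
t* = t_{0.01, 765} = 2.331232.
Margin = t* × SE = 2.331232 × 0.0826992 = 0.192791.
CI: -0.5766 ± 0.192791 → (-0.7694, -0.3838).
With 98% confidence, each one-unit increase in driver age is associated with a change of between -0.7694 and -0.3838 $1000s in insurance claim amount.

(-0.7694, -0.3838)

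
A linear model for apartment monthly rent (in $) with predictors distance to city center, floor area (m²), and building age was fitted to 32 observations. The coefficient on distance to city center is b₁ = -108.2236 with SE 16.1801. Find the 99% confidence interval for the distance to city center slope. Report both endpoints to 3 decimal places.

(-152.933, -63.514)

df = n − k − 1 = 32 − 3 − 1 = 28.
t* = t_{0.005, 28} = 2.763262.
Margin = t* × SE = 2.763262 × 16.1801 = 44.70986.
CI: -108.2236 ± 44.70986 → (-152.933, -63.514).
With 99% confidence, each one-unit increase in distance to city center is associated with a change of between -152.933 and -63.514 $ in apartment monthly rent, holding the other predictors fixed.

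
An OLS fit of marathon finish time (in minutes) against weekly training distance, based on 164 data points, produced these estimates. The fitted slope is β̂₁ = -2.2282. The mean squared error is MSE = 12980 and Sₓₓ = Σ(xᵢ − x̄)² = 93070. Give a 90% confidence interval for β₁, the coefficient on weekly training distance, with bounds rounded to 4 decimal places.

(-2.8460, -1.6104)

SE(β̂₁) = √(MSE/Sₓₓ) = √(12980/93070) = 0.37345.
df = n − 2 = 162.
t* = t_{0.05, 162} = 1.654314.
Margin = t* × SE = 1.654314 × 0.37345 = 0.617804.
CI: -2.2282 ± 0.617804 → (-2.8460, -1.6104).
With 90% confidence, each one-unit increase in weekly training distance is associated with a change of between -2.8460 and -1.6104 minutes in marathon finish time.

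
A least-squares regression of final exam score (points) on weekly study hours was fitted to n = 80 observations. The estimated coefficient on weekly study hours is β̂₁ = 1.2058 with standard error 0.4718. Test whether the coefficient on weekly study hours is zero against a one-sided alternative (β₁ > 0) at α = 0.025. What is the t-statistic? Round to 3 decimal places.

H₀: β₁ = 0 vs H₁: β₁ > 0.
t = (β̂₁ − β₁⁰)/SE = 1.2058 / 0.4718 = 2.556.
df = n − 2 = 80 − 2 = 78.
One-sided p ≈ 0.0063, which is < 0.025, so reject H₀.
There is evidence that the true slope on weekly study hours is positive.

t = 2.556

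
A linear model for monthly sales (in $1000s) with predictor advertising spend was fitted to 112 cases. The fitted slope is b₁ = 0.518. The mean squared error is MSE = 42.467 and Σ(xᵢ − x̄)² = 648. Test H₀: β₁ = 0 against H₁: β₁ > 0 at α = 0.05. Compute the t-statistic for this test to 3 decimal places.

SE(b₁) = √(MSE/Sₓₓ) = √(42.467/648) = 0.255999.
t = 0.518 / 0.255999 = 2.023.
df = n − 2 = 110.
One-sided p ≈ 0.0227, which is < 0.05, so reject H₀.
There is evidence that the true slope on advertising spend is positive.

t = 2.023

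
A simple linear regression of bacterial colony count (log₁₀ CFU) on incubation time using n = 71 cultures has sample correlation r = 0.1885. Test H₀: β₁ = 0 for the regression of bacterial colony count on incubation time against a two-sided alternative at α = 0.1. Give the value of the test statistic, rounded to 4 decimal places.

t = 1.5944

t = r·√(n − 2)/√(1 − r²) = 0.1885·√69/√0.964468 = 1.5944.
df = n − 2 = 69.
Two-sided p ≈ 0.1154, which is ≥ 0.1, so fail to reject H₀.
The data do not give significant evidence of a linear association between incubation time and bacterial colony count.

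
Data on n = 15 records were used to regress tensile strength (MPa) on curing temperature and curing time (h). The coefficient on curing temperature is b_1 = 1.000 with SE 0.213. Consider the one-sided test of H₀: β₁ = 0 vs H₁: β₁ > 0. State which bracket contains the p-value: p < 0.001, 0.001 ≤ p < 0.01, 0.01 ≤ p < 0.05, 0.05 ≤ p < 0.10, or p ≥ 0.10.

p < 0.001

t = 1.000 / 0.213 = 4.695.
df = n − k − 1 = 15 − 2 − 1 = 12.
One-sided p = P(T_{12} > t) ≈ 0.0003.
So p < 0.001.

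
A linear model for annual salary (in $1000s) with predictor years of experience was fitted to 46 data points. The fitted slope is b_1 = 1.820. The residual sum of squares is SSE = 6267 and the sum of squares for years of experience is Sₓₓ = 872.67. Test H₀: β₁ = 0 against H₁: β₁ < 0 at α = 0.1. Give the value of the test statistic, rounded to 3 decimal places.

MSE = SSE/(n − 2) = 6267/44 = 142.432.
SE(b_1) = √(MSE/Sₓₓ) = √(142.432/872.67) = 0.403997.
t = 1.820 / 0.403997 = 4.505.
df = n − 2 = 44.
One-sided p ≈ 1.0000, which is ≥ 0.1, so fail to reject H₀.
The data do not give significant evidence that the true slope on years of experience is negative.

t = 4.505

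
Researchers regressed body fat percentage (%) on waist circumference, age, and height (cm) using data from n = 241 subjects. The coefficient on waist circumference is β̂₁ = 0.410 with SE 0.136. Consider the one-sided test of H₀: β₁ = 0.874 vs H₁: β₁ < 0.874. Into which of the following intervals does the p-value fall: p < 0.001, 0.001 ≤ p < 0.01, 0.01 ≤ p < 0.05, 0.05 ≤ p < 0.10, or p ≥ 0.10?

t = (0.410 − 0.874) / 0.136 = -3.412.
df = n − k − 1 = 241 − 3 − 1 = 237.
One-sided p = P(T_{237} < t) ≈ 0.0004.
So p < 0.001.

p < 0.001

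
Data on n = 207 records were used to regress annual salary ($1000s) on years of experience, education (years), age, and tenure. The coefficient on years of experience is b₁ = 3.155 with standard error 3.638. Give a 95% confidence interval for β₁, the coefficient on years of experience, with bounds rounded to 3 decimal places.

df = n − k − 1 = 207 − 4 − 1 = 202.
t* = t_{0.025, 202} = 1.971777.
Margin = t* × SE = 1.971777 × 3.638 = 7.17333.
CI: 3.155 ± 7.17333 → (-4.018, 10.328).
With 95% confidence, each one-unit increase in years of experience is associated with a change of between -4.018 and 10.328 $1000s in annual salary, holding the other predictors fixed.

(-4.018, 10.328)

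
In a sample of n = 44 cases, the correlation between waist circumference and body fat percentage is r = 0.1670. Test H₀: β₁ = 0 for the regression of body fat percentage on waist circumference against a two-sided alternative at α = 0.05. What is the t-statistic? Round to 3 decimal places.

t = r·√(n − 2)/√(1 − r²) = 0.1670·√42/√0.972111 = 1.098.
df = n − 2 = 42.
Two-sided p ≈ 0.2786, which is ≥ 0.05, so fail to reject H₀.
The data do not give significant evidence of a linear association between waist circumference and body fat percentage.

t = 1.098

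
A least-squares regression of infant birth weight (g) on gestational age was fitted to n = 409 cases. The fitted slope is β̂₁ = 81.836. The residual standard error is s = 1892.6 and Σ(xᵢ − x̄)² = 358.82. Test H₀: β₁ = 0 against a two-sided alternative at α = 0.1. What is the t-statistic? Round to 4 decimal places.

SE(β̂₁) = s/√Sₓₓ = 1892.6/√358.82 = 99.9127.
t = 81.836 / 99.9127 = 0.8191.
df = n − 2 = 407.
Two-sided p ≈ 0.4132, which is ≥ 0.1, so fail to reject H₀.
The data do not give significant evidence of an association between gestational age and infant birth weight.

t = 0.8191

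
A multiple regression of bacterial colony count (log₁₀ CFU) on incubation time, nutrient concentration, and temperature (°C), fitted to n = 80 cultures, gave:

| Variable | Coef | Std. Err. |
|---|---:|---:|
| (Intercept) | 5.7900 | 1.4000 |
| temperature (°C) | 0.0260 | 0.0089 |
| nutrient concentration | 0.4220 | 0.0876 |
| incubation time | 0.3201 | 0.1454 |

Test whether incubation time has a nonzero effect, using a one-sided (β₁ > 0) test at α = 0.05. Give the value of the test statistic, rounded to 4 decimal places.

t = 2.2015

Read off: b = 0.3201, SE = 0.1454 for incubation time.
H₀: β₁ = 0 vs H₁: β₁ > 0.
t = 0.3201 / 0.1454 = 2.2015.
df = n − k − 1 = 80 − 3 − 1 = 76.
One-sided p ≈ 0.0154, which is < 0.05, so reject H₀.
There is evidence that the true slope on incubation time is positive, holding the other predictors fixed.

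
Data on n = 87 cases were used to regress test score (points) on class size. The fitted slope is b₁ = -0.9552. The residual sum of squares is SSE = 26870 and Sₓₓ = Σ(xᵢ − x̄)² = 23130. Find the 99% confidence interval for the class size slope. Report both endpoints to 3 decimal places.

(-1.263, -0.647)

MSE = SSE/(n − 2) = 26870/85 = 316.118.
SE(b₁) = √(MSE/Sₓₓ) = √(316.118/23130) = 0.116906.
df = n − 2 = 85.
t* = t_{0.005, 85} = 2.634914.
Margin = t* × SE = 2.634914 × 0.116906 = 0.30804.
CI: -0.9552 ± 0.30804 → (-1.263, -0.647).
With 99% confidence, each one-unit increase in class size is associated with a change of between -1.263 and -0.647 points in test score.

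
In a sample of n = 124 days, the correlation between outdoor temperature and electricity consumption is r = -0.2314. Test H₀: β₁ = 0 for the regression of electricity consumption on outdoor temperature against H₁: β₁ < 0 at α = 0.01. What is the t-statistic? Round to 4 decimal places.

t = -2.6272

t = r·√(n − 2)/√(1 − r²) = -0.2314·√122/√0.946454 = -2.6272.
df = n − 2 = 122.
One-sided p ≈ 0.0049, which is < 0.01, so reject H₀.
There is evidence of a linear association between outdoor temperature and electricity consumption.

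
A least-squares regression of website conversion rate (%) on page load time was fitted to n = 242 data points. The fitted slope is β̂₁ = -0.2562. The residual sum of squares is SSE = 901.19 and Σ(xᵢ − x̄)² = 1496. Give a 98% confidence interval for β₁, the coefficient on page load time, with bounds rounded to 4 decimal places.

(-0.3735, -0.1389)

MSE = SSE/(n − 2) = 901.19/240 = 3.75496.
SE(β̂₁) = √(MSE/Sₓₓ) = √(3.75496/1496) = 0.0500999.
df = n − 2 = 240.
t* = t_{0.01, 240} = 2.341985.
Margin = t* × SE = 2.341985 × 0.0500999 = 0.117333.
CI: -0.2562 ± 0.117333 → (-0.3735, -0.1389).
With 98% confidence, each one-unit increase in page load time is associated with a change of between -0.3735 and -0.1389 % in website conversion rate.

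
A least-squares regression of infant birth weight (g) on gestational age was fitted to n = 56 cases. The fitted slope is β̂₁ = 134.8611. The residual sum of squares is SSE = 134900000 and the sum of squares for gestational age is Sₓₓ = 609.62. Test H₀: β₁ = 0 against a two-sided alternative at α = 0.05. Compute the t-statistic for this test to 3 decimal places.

MSE = SSE/(n − 2) = 134900000/54 = 2.49815e+06.
SE(β̂₁) = √(MSE/Sₓₓ) = √(2.49815e+06/609.62) = 64.0147.
t = 134.8611 / 64.0147 = 2.107.
df = n − 2 = 54.
Two-sided p ≈ 0.0398, which is < 0.05, so reject H₀.
There is evidence that gestational age is associated with infant birth weight.

t = 2.107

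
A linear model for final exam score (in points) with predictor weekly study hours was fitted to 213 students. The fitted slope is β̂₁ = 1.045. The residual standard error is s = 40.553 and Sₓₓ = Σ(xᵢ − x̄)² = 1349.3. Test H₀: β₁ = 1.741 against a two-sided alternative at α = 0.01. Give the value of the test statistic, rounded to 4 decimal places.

t = -0.6304

SE(β̂₁) = s/√Sₓₓ = 40.553/√1349.3 = 1.104.
t = (1.045 − 1.741) / 1.104 = -0.6304.
df = n − 2 = 211.
Two-sided p ≈ 0.5291, which is ≥ 0.01, so fail to reject H₀.
The data are consistent with a true slope of 1.741 points per unit of weekly study hours.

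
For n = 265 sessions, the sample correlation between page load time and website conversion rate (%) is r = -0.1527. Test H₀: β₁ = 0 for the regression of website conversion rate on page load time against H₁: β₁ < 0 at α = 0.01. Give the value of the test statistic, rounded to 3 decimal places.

t = -2.506

t = r·√(n − 2)/√(1 − r²) = -0.1527·√263/√0.976683 = -2.506.
df = n − 2 = 263.
One-sided p ≈ 0.0064, which is < 0.01, so reject H₀.
There is evidence of a linear association between page load time and website conversion rate.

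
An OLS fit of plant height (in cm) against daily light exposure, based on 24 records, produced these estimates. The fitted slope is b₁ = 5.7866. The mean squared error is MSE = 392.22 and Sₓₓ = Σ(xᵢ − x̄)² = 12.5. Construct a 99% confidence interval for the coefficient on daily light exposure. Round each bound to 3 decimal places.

(-10.003, 21.576)

SE(b₁) = √(MSE/Sₓₓ) = √(392.22/12.5) = 5.60157.
df = n − 2 = 22.
t* = t_{0.005, 22} = 2.818756.
Margin = t* × SE = 2.818756 × 5.60157 = 15.78946.
CI: 5.7866 ± 15.78946 → (-10.003, 21.576).
With 99% confidence, each one-unit increase in daily light exposure is associated with a change of between -10.003 and 21.576 cm in plant height.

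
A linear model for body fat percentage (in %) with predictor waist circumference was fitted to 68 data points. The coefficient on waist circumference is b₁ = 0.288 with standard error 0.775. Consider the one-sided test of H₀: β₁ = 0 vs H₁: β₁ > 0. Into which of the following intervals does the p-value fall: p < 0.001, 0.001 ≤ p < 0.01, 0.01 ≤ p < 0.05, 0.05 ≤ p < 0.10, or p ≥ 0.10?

t = 0.288 / 0.775 = 0.372.
df = n − 2 = 68 − 2 = 66.
One-sided p = P(T_{66} > t) ≈ 0.3557.
So p ≥ 0.10.

p ≥ 0.10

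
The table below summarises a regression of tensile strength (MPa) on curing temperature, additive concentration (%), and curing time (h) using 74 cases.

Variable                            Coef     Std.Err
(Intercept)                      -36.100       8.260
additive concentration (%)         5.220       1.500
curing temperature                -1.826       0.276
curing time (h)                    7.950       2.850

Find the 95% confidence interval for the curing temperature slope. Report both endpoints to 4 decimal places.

(-2.3765, -1.2755)

Read off: b = -1.826, SE = 0.276 for curing temperature.
df = n − k − 1 = 74 − 3 − 1 = 70.
t* = t_{0.025, 70} = 1.994437.
Margin = t* × SE = 1.994437 × 0.276 = 0.550465.
CI: -1.826 ± 0.550465 → (-2.3765, -1.2755).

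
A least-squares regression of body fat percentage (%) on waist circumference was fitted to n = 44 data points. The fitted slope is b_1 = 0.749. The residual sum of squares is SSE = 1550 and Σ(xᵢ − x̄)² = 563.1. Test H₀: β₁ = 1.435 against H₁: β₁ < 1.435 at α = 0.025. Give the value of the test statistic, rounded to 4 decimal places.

MSE = SSE/(n − 2) = 1550/42 = 36.9048.
SE(b_1) = √(MSE/Sₓₓ) = √(36.9048/563.1) = 0.256005.
t = (0.749 − 1.435) / 0.256005 = -2.6796.
df = n − 2 = 42.
One-sided p ≈ 0.0052, which is < 0.025, so reject H₀.
There is evidence that the true slope on waist circumference is below 1.435 % per unit.

t = -2.6796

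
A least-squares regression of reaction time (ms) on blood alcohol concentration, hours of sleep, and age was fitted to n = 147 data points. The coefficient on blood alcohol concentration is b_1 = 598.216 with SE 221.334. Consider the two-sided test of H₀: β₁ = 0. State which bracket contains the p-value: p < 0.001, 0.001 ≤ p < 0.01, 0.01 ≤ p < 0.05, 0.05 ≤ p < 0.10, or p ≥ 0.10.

0.001 ≤ p < 0.01

t = 598.216 / 221.334 = 2.703.
df = n − k − 1 = 147 − 3 − 1 = 143.
Two-sided p = 2·P(T_{143} > |t|) ≈ 0.0077.
So 0.001 ≤ p < 0.01.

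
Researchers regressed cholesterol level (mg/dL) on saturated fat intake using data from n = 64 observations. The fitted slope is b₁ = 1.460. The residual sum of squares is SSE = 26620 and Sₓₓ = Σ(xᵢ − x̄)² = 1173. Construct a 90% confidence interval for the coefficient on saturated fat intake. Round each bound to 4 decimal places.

MSE = SSE/(n − 2) = 26620/62 = 429.355.
SE(b₁) = √(MSE/Sₓₓ) = √(429.355/1173) = 0.605005.
df = n − 2 = 62.
t* = t_{0.05, 62} = 1.669804.
Margin = t* × SE = 1.669804 × 0.605005 = 1.010240.
CI: 1.460 ± 1.010240 → (0.4498, 2.4702).
With 90% confidence, each one-unit increase in saturated fat intake is associated with a change of between 0.4498 and 2.4702 mg/dL in cholesterol level.

(0.4498, 2.4702)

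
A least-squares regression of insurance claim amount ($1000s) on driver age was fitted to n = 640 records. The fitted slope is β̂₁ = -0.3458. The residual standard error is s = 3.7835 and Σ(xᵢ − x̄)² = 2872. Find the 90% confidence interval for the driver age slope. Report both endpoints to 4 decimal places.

SE(β̂₁) = s/√Sₓₓ = 3.7835/√2872 = 0.0705995.
df = n − 2 = 638.
t* = t_{0.05, 638} = 1.647245.
Margin = t* × SE = 1.647245 × 0.0705995 = 0.116295.
CI: -0.3458 ± 0.116295 → (-0.4621, -0.2295).
With 90% confidence, each one-unit increase in driver age is associated with a change of between -0.4621 and -0.2295 $1000s in insurance claim amount.

(-0.4621, -0.2295)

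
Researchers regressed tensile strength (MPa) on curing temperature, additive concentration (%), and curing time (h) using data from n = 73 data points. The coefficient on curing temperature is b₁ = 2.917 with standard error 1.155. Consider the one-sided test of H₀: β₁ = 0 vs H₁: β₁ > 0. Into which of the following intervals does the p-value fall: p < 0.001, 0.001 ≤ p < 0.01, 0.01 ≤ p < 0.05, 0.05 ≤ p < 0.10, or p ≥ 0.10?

0.001 ≤ p < 0.01

t = 2.917 / 1.155 = 2.526.
df = n − k − 1 = 73 − 3 − 1 = 69.
One-sided p = P(T_{69} > t) ≈ 0.0069.
So 0.001 ≤ p < 0.01.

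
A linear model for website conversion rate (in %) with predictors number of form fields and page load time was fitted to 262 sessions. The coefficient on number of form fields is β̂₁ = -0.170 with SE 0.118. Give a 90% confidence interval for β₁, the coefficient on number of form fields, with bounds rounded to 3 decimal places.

df = n − k − 1 = 262 − 2 − 1 = 259.
t* = t_{0.05, 259} = 1.650758.
Margin = t* × SE = 1.650758 × 0.118 = 0.19479.
CI: -0.170 ± 0.19479 → (-0.365, 0.025).
With 90% confidence, each one-unit increase in number of form fields is associated with a change of between -0.365 and 0.025 % in website conversion rate, holding the other predictors fixed.

(-0.365, 0.025)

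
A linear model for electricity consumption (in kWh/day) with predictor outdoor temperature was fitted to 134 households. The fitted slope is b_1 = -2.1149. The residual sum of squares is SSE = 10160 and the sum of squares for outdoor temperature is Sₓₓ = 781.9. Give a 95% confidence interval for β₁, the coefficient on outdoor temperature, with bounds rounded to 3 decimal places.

(-2.736, -1.494)

MSE = SSE/(n − 2) = 10160/132 = 76.9697.
SE(b_1) = √(MSE/Sₓₓ) = √(76.9697/781.9) = 0.31375.
df = n − 2 = 132.
t* = t_{0.025, 132} = 1.978099.
Margin = t* × SE = 1.978099 × 0.31375 = 0.62063.
CI: -2.1149 ± 0.62063 → (-2.736, -1.494).
With 95% confidence, each one-unit increase in outdoor temperature is associated with a change of between -2.736 and -1.494 kWh/day in electricity consumption.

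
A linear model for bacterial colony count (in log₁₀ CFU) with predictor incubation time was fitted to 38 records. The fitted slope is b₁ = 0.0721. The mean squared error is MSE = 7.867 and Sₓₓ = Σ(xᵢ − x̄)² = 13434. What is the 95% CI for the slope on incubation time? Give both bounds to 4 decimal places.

SE(b₁) = √(MSE/Sₓₓ) = √(7.867/13434) = 0.0241992.
df = n − 2 = 36.
t* = t_{0.025, 36} = 2.028094.
Margin = t* × SE = 2.028094 × 0.0241992 = 0.049078.
CI: 0.0721 ± 0.049078 → (0.0230, 0.1212).
With 95% confidence, each one-unit increase in incubation time is associated with a change of between 0.0230 and 0.1212 log₁₀ CFU in bacterial colony count.

(0.0230, 0.1212)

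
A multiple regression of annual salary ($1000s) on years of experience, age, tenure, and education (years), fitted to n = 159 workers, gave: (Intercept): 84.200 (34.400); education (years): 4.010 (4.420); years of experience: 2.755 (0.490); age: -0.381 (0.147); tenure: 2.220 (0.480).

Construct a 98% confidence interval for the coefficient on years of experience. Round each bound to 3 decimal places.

(1.603, 3.907)

Read off: b = 2.755, SE = 0.490 for years of experience.
df = n − k − 1 = 159 − 4 − 1 = 154.
t* = t_{0.01, 154} = 2.350806.
Margin = t* × SE = 2.350806 × 0.490 = 1.15189.
CI: 2.755 ± 1.15189 → (1.603, 3.907).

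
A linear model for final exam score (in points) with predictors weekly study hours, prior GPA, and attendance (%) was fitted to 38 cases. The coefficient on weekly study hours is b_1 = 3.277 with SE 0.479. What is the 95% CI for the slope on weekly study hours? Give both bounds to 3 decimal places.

(2.304, 4.250)

df = n − k − 1 = 38 − 3 − 1 = 34.
t* = t_{0.025, 34} = 2.032245.
Margin = t* × SE = 2.032245 × 0.479 = 0.97345.
CI: 3.277 ± 0.97345 → (2.304, 4.250).
With 95% confidence, each one-unit increase in weekly study hours is associated with a change of between 2.304 and 4.250 points in final exam score, holding the other predictors fixed.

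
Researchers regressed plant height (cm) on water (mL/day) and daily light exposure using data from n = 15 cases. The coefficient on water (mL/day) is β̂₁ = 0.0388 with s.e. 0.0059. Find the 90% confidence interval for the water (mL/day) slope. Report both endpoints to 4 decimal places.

(0.0283, 0.0493)

df = n − k − 1 = 15 − 2 − 1 = 12.
t* = t_{0.05, 12} = 1.782288.
Margin = t* × SE = 1.782288 × 0.0059 = 0.010515.
CI: 0.0388 ± 0.010515 → (0.0283, 0.0493).
With 90% confidence, each one-unit increase in water (mL/day) is associated with a change of between 0.0283 and 0.0493 cm in plant height, holding the other predictors fixed.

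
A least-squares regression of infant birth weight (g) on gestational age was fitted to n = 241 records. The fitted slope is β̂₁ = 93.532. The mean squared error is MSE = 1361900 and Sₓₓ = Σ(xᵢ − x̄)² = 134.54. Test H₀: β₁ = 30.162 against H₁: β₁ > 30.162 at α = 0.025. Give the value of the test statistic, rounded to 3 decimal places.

SE(β̂₁) = √(MSE/Sₓₓ) = √(1.3619e+06/134.54) = 100.611.
t = (93.532 − 30.162) / 100.611 = 0.630.
df = n − 2 = 239.
One-sided p ≈ 0.2647, which is ≥ 0.025, so fail to reject H₀.
The data do not give significant evidence that the true slope on gestational age exceeds 30.162 g per unit.

t = 0.630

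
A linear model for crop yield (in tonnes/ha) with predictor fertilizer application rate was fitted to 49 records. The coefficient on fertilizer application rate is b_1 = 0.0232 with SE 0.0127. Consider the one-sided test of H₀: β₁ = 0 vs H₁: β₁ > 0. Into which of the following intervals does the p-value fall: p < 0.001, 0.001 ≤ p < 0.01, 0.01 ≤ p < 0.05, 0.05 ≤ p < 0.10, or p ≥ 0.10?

t = 0.0232 / 0.0127 = 1.827.
df = n − 2 = 49 − 2 = 47.
One-sided p = P(T_{47} > t) ≈ 0.0370.
So 0.01 ≤ p < 0.05.

0.01 ≤ p < 0.05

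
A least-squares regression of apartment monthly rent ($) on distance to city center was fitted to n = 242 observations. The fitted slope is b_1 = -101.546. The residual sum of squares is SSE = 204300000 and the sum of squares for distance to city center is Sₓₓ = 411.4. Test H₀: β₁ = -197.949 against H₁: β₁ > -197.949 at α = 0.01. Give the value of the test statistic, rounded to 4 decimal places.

MSE = SSE/(n − 2) = 204300000/240 = 851250.
SE(b_1) = √(MSE/Sₓₓ) = √(851250/411.4) = 45.488.
t = (-101.546 − (-197.949)) / 45.488 = 2.1193.
df = n − 2 = 240.
One-sided p ≈ 0.0175, which is ≥ 0.01, so fail to reject H₀.
The data do not give significant evidence that the true slope on distance to city center exceeds -197.949 $ per unit.

t = 2.1193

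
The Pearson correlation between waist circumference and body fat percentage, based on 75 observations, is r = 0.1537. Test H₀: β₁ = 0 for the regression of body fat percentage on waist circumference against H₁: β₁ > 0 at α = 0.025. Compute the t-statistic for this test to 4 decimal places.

t = r·√(n − 2)/√(1 − r²) = 0.1537·√73/√0.976376 = 1.3290.
df = n − 2 = 73.
One-sided p ≈ 0.0940, which is ≥ 0.025, so fail to reject H₀.
The data do not give significant evidence of a linear association between waist circumference and body fat percentage.

t = 1.3290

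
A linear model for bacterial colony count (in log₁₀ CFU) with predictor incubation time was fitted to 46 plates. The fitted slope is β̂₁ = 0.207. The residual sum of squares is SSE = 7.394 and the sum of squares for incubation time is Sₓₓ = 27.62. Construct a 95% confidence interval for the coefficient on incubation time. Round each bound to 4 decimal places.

(0.0498, 0.3642)

MSE = SSE/(n − 2) = 7.394/44 = 0.168045.
SE(β̂₁) = √(MSE/Sₓₓ) = √(0.168045/27.62) = 0.0780012.
df = n − 2 = 44.
t* = t_{0.025, 44} = 2.015368.
Margin = t* × SE = 2.015368 × 0.0780012 = 0.157201.
CI: 0.207 ± 0.157201 → (0.0498, 0.3642).
With 95% confidence, each one-unit increase in incubation time is associated with a change of between 0.0498 and 0.3642 log₁₀ CFU in bacterial colony count.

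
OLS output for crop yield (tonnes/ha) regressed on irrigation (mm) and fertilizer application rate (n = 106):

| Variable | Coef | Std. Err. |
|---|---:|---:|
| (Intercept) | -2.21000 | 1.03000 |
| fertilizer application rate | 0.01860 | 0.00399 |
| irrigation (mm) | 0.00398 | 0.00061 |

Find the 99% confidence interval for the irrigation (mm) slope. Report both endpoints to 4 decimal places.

(0.0024, 0.0056)

Read off: b = 0.00398, SE = 0.00061 for irrigation (mm).
df = n − k − 1 = 106 − 2 − 1 = 103.
t* = t_{0.005, 103} = 2.624407.
Margin = t* × SE = 2.624407 × 0.00061 = 0.001601.
CI: 0.00398 ± 0.001601 → (0.0024, 0.0056).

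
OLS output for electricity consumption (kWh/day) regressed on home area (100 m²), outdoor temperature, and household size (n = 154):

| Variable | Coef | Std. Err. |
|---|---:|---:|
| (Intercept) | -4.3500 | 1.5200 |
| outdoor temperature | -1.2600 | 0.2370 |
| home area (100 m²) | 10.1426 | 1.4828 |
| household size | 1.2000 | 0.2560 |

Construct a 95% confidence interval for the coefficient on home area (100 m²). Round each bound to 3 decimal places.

Read off: b = 10.1426, SE = 1.4828 for home area (100 m²).
df = n − k − 1 = 154 − 3 − 1 = 150.
t* = t_{0.025, 150} = 1.975905.
Margin = t* × SE = 1.975905 × 1.4828 = 2.92987.
CI: 10.1426 ± 2.92987 → (7.213, 13.072).

(7.213, 13.072)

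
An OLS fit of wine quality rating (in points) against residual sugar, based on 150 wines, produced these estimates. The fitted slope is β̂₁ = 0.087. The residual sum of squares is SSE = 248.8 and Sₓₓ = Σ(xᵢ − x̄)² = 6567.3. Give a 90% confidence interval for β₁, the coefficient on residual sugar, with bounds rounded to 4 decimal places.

(0.0605, 0.1135)

MSE = SSE/(n − 2) = 248.8/148 = 1.68108.
SE(β̂₁) = √(MSE/Sₓₓ) = √(1.68108/6567.3) = 0.0159993.
df = n − 2 = 148.
t* = t_{0.05, 148} = 1.655215.
Margin = t* × SE = 1.655215 × 0.0159993 = 0.026482.
CI: 0.087 ± 0.026482 → (0.0605, 0.1135).
With 90% confidence, each one-unit increase in residual sugar is associated with a change of between 0.0605 and 0.1135 points in wine quality rating.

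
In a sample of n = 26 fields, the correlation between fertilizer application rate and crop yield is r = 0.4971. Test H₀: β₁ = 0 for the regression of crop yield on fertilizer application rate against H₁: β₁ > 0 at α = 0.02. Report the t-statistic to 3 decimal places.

t = r·√(n − 2)/√(1 − r²) = 0.4971·√24/√0.752892 = 2.807.
df = n − 2 = 24.
One-sided p ≈ 0.0049, which is < 0.02, so reject H₀.
There is evidence of a linear association between fertilizer application rate and crop yield.

t = 2.807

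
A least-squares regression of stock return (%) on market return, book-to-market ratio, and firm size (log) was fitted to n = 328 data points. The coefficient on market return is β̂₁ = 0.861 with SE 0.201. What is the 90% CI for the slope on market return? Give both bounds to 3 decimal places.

df = n − k − 1 = 328 − 3 − 1 = 324.
t* = t_{0.05, 324} = 1.64957.
Margin = t* × SE = 1.64957 × 0.201 = 0.33156.
CI: 0.861 ± 0.33156 → (0.529, 1.193).
With 90% confidence, each one-unit increase in market return is associated with a change of between 0.529 and 1.193 % in stock return, holding the other predictors fixed.

(0.529, 1.193)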